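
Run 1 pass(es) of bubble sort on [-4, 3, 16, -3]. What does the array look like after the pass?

After pass 1: [-4, 3, -3, 16] (1 swaps)
Total swaps: 1


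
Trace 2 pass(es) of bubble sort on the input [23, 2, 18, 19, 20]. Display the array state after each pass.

After pass 1: [2, 18, 19, 20, 23] (4 swaps)
After pass 2: [2, 18, 19, 20, 23] (0 swaps)
Total swaps: 4


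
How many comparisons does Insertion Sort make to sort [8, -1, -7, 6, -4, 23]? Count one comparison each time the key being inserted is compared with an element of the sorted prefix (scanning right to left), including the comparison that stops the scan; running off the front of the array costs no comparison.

Insert -1: 8 > -1 (shift), reached front = 1 comparison(s) -> [-1, 8, -7, 6, -4, 23]
Insert -7: 8 > -7 (shift), -1 > -7 (shift), reached front = 2 comparison(s) -> [-7, -1, 8, 6, -4, 23]
Insert 6: 8 > 6 (shift), -1 <= 6 (stop) = 2 comparison(s) -> [-7, -1, 6, 8, -4, 23]
Insert -4: 8 > -4 (shift), 6 > -4 (shift), -1 > -4 (shift), -7 <= -4 (stop) = 4 comparison(s) -> [-7, -4, -1, 6, 8, 23]
Insert 23: 8 <= 23 (stop) = 1 comparison(s) -> [-7, -4, -1, 6, 8, 23]
Total comparisons: 1 + 2 + 2 + 4 + 1 = 10


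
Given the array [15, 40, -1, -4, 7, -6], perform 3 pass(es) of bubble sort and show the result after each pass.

After pass 1: [15, -1, -4, 7, -6, 40] (4 swaps)
After pass 2: [-1, -4, 7, -6, 15, 40] (4 swaps)
After pass 3: [-4, -1, -6, 7, 15, 40] (2 swaps)
Total swaps: 10


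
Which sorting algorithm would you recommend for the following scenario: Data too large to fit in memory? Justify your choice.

Best choice: External merge sort
Reason: Minimizes disk I/O by sequential reads/writes


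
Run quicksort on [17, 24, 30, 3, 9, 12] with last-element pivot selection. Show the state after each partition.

Partition 1: pivot=12 at index 2 -> [3, 9, 12, 17, 24, 30]
Partition 2: pivot=9 at index 1 -> [3, 9, 12, 17, 24, 30]
Partition 3: pivot=30 at index 5 -> [3, 9, 12, 17, 24, 30]
Partition 4: pivot=24 at index 4 -> [3, 9, 12, 17, 24, 30]


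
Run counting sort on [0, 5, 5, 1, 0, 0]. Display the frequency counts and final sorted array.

Count array: [3, 1, 0, 0, 0, 2]
(count[i] = number of elements equal to i)
Cumulative count: [3, 4, 4, 4, 4, 6]
Sorted: [0, 0, 0, 1, 5, 5]


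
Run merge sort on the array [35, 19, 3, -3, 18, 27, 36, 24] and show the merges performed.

Divide and conquer:
  Merge [35] + [19] -> [19, 35]
  Merge [3] + [-3] -> [-3, 3]
  Merge [19, 35] + [-3, 3] -> [-3, 3, 19, 35]
  Merge [18] + [27] -> [18, 27]
  Merge [36] + [24] -> [24, 36]
  Merge [18, 27] + [24, 36] -> [18, 24, 27, 36]
  Merge [-3, 3, 19, 35] + [18, 24, 27, 36] -> [-3, 3, 18, 19, 24, 27, 35, 36]


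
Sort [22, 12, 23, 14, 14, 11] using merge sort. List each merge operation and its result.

Divide and conquer:
  Merge [12] + [23] -> [12, 23]
  Merge [22] + [12, 23] -> [12, 22, 23]
  Merge [14] + [11] -> [11, 14]
  Merge [14] + [11, 14] -> [11, 14, 14]
  Merge [12, 22, 23] + [11, 14, 14] -> [11, 12, 14, 14, 22, 23]


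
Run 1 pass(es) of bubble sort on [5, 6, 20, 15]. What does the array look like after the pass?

After pass 1: [5, 6, 15, 20] (1 swaps)
Total swaps: 1


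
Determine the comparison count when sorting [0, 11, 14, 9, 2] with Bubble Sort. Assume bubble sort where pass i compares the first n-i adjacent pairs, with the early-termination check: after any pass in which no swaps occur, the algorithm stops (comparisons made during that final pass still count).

Pass 1: compare adjacent pairs (0,1)..(3,4) = 4 comparison(s), 2 swap(s) -> [0, 11, 9, 2, 14]
Pass 2: compare adjacent pairs (0,1)..(2,3) = 3 comparison(s), 2 swap(s) -> [0, 9, 2, 11, 14]
Pass 3: compare adjacent pairs (0,1)..(1,2) = 2 comparison(s), 1 swap(s) -> [0, 2, 9, 11, 14]
Pass 4: compare adjacent pairs (0,1)..(0,1) = 1 comparison(s), 0 swap(s) -> [0, 2, 9, 11, 14]
No swaps in this pass, so bubble sort stops here.
Total comparisons: 4 + 3 + 2 + 1 = 10


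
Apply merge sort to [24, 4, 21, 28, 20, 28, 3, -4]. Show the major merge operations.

Divide and conquer:
  Merge [24] + [4] -> [4, 24]
  Merge [21] + [28] -> [21, 28]
  Merge [4, 24] + [21, 28] -> [4, 21, 24, 28]
  Merge [20] + [28] -> [20, 28]
  Merge [3] + [-4] -> [-4, 3]
  Merge [20, 28] + [-4, 3] -> [-4, 3, 20, 28]
  Merge [4, 21, 24, 28] + [-4, 3, 20, 28] -> [-4, 3, 4, 20, 21, 24, 28, 28]


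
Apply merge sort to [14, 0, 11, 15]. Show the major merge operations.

Divide and conquer:
  Merge [14] + [0] -> [0, 14]
  Merge [11] + [15] -> [11, 15]
  Merge [0, 14] + [11, 15] -> [0, 11, 14, 15]


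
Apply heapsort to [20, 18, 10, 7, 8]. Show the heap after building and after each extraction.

Build heap: [20, 18, 10, 7, 8]
Extract 20: [18, 8, 10, 7, 20]
Extract 18: [10, 8, 7, 18, 20]
Extract 10: [8, 7, 10, 18, 20]
Extract 8: [7, 8, 10, 18, 20]


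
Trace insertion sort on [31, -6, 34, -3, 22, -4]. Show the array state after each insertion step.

First element 31 is already 'sorted'
Insert -6: shifted 1 elements -> [-6, 31, 34, -3, 22, -4]
Insert 34: shifted 0 elements -> [-6, 31, 34, -3, 22, -4]
Insert -3: shifted 2 elements -> [-6, -3, 31, 34, 22, -4]
Insert 22: shifted 2 elements -> [-6, -3, 22, 31, 34, -4]
Insert -4: shifted 4 elements -> [-6, -4, -3, 22, 31, 34]


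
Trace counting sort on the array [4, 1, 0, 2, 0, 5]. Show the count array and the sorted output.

Count array: [2, 1, 1, 0, 1, 1]
(count[i] = number of elements equal to i)
Cumulative count: [2, 3, 4, 4, 5, 6]
Sorted: [0, 0, 1, 2, 4, 5]


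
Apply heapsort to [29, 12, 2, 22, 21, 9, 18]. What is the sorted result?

Build heap: [29, 22, 18, 12, 21, 9, 2]
Extract 29: [22, 21, 18, 12, 2, 9, 29]
Extract 22: [21, 12, 18, 9, 2, 22, 29]
Extract 21: [18, 12, 2, 9, 21, 22, 29]
Extract 18: [12, 9, 2, 18, 21, 22, 29]
Extract 12: [9, 2, 12, 18, 21, 22, 29]
Extract 9: [2, 9, 12, 18, 21, 22, 29]


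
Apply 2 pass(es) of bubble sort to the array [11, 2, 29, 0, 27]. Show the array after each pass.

After pass 1: [2, 11, 0, 27, 29] (3 swaps)
After pass 2: [2, 0, 11, 27, 29] (1 swaps)
Total swaps: 4


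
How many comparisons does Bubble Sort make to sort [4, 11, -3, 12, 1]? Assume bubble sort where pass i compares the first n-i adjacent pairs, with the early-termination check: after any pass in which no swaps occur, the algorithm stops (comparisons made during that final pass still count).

Pass 1: compare adjacent pairs (0,1)..(3,4) = 4 comparison(s), 2 swap(s) -> [4, -3, 11, 1, 12]
Pass 2: compare adjacent pairs (0,1)..(2,3) = 3 comparison(s), 2 swap(s) -> [-3, 4, 1, 11, 12]
Pass 3: compare adjacent pairs (0,1)..(1,2) = 2 comparison(s), 1 swap(s) -> [-3, 1, 4, 11, 12]
Pass 4: compare adjacent pairs (0,1)..(0,1) = 1 comparison(s), 0 swap(s) -> [-3, 1, 4, 11, 12]
No swaps in this pass, so bubble sort stops here.
Total comparisons: 4 + 3 + 2 + 1 = 10


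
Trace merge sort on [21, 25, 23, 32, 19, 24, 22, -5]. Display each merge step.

Divide and conquer:
  Merge [21] + [25] -> [21, 25]
  Merge [23] + [32] -> [23, 32]
  Merge [21, 25] + [23, 32] -> [21, 23, 25, 32]
  Merge [19] + [24] -> [19, 24]
  Merge [22] + [-5] -> [-5, 22]
  Merge [19, 24] + [-5, 22] -> [-5, 19, 22, 24]
  Merge [21, 23, 25, 32] + [-5, 19, 22, 24] -> [-5, 19, 21, 22, 23, 24, 25, 32]


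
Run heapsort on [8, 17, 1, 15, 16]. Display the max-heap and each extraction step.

Build heap: [17, 16, 1, 15, 8]
Extract 17: [16, 15, 1, 8, 17]
Extract 16: [15, 8, 1, 16, 17]
Extract 15: [8, 1, 15, 16, 17]
Extract 8: [1, 8, 15, 16, 17]


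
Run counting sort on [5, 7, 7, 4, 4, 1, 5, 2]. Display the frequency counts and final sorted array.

Count array: [0, 1, 1, 0, 2, 2, 0, 2]
(count[i] = number of elements equal to i)
Cumulative count: [0, 1, 2, 2, 4, 6, 6, 8]
Sorted: [1, 2, 4, 4, 5, 5, 7, 7]


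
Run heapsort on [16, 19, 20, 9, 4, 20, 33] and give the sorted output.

Build heap: [33, 19, 20, 9, 4, 16, 20]
Extract 33: [20, 19, 20, 9, 4, 16, 33]
Extract 20: [20, 19, 16, 9, 4, 20, 33]
Extract 20: [19, 9, 16, 4, 20, 20, 33]
Extract 19: [16, 9, 4, 19, 20, 20, 33]
Extract 16: [9, 4, 16, 19, 20, 20, 33]
Extract 9: [4, 9, 16, 19, 20, 20, 33]


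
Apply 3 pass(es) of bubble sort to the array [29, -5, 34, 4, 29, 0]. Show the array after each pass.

After pass 1: [-5, 29, 4, 29, 0, 34] (4 swaps)
After pass 2: [-5, 4, 29, 0, 29, 34] (2 swaps)
After pass 3: [-5, 4, 0, 29, 29, 34] (1 swaps)
Total swaps: 7


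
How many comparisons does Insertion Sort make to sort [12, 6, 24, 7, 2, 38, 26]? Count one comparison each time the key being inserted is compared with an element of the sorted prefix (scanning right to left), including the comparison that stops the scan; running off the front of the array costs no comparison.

Insert 6: 12 > 6 (shift), reached front = 1 comparison(s) -> [6, 12, 24, 7, 2, 38, 26]
Insert 24: 12 <= 24 (stop) = 1 comparison(s) -> [6, 12, 24, 7, 2, 38, 26]
Insert 7: 24 > 7 (shift), 12 > 7 (shift), 6 <= 7 (stop) = 3 comparison(s) -> [6, 7, 12, 24, 2, 38, 26]
Insert 2: 24 > 2 (shift), 12 > 2 (shift), 7 > 2 (shift), 6 > 2 (shift), reached front = 4 comparison(s) -> [2, 6, 7, 12, 24, 38, 26]
Insert 38: 24 <= 38 (stop) = 1 comparison(s) -> [2, 6, 7, 12, 24, 38, 26]
Insert 26: 38 > 26 (shift), 24 <= 26 (stop) = 2 comparison(s) -> [2, 6, 7, 12, 24, 26, 38]
Total comparisons: 1 + 1 + 3 + 4 + 1 + 2 = 12


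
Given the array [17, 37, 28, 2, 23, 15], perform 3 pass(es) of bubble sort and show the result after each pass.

After pass 1: [17, 28, 2, 23, 15, 37] (4 swaps)
After pass 2: [17, 2, 23, 15, 28, 37] (3 swaps)
After pass 3: [2, 17, 15, 23, 28, 37] (2 swaps)
Total swaps: 9


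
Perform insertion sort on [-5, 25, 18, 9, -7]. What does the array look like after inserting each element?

First element -5 is already 'sorted'
Insert 25: shifted 0 elements -> [-5, 25, 18, 9, -7]
Insert 18: shifted 1 elements -> [-5, 18, 25, 9, -7]
Insert 9: shifted 2 elements -> [-5, 9, 18, 25, -7]
Insert -7: shifted 4 elements -> [-7, -5, 9, 18, 25]


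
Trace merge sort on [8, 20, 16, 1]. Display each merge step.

Divide and conquer:
  Merge [8] + [20] -> [8, 20]
  Merge [16] + [1] -> [1, 16]
  Merge [8, 20] + [1, 16] -> [1, 8, 16, 20]


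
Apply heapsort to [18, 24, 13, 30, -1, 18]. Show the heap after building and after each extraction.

Build heap: [30, 24, 18, 18, -1, 13]
Extract 30: [24, 18, 18, 13, -1, 30]
Extract 24: [18, 13, 18, -1, 24, 30]
Extract 18: [18, 13, -1, 18, 24, 30]
Extract 18: [13, -1, 18, 18, 24, 30]
Extract 13: [-1, 13, 18, 18, 24, 30]


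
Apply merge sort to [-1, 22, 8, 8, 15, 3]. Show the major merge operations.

Divide and conquer:
  Merge [22] + [8] -> [8, 22]
  Merge [-1] + [8, 22] -> [-1, 8, 22]
  Merge [15] + [3] -> [3, 15]
  Merge [8] + [3, 15] -> [3, 8, 15]
  Merge [-1, 8, 22] + [3, 8, 15] -> [-1, 3, 8, 8, 15, 22]


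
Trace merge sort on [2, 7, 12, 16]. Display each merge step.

Divide and conquer:
  Merge [2] + [7] -> [2, 7]
  Merge [12] + [16] -> [12, 16]
  Merge [2, 7] + [12, 16] -> [2, 7, 12, 16]


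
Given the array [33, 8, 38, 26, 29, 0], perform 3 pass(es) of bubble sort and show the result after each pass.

After pass 1: [8, 33, 26, 29, 0, 38] (4 swaps)
After pass 2: [8, 26, 29, 0, 33, 38] (3 swaps)
After pass 3: [8, 26, 0, 29, 33, 38] (1 swaps)
Total swaps: 8


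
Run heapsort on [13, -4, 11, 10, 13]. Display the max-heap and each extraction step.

Build heap: [13, 13, 11, 10, -4]
Extract 13: [13, 10, 11, -4, 13]
Extract 13: [11, 10, -4, 13, 13]
Extract 11: [10, -4, 11, 13, 13]
Extract 10: [-4, 10, 11, 13, 13]


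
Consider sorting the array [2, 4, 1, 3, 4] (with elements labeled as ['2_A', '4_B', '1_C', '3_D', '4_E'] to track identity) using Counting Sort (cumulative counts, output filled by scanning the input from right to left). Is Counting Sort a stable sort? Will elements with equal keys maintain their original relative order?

Trace Counting Sort on the labeled array (the key is the number; the letter only tracks identity):
  Counts for values 0..4: [0, 1, 1, 1, 2]
  Cumulative counts: [0, 1, 2, 3, 5]
  Scan right to left: place 4_E at output index 4
  Scan right to left: place 3_D at output index 2
  Scan right to left: place 1_C at output index 0
  Scan right to left: place 4_B at output index 3
  Scan right to left: place 2_A at output index 1
  Output: [1_C, 2_A, 3_D, 4_B, 4_E]
Equal keys:
  value 4: originally 4_B, 4_E; after sorting 4_B, 4_E -> order preserved
All equal keys kept their original relative order. Counting Sort is stable: scanning the input right to left with decreasing cumulative counts places later duplicates at later output positions.
Answer: Stable


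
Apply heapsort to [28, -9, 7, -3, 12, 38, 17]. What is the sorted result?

Build heap: [38, 12, 28, -3, -9, 7, 17]
Extract 38: [28, 12, 17, -3, -9, 7, 38]
Extract 28: [17, 12, 7, -3, -9, 28, 38]
Extract 17: [12, -3, 7, -9, 17, 28, 38]
Extract 12: [7, -3, -9, 12, 17, 28, 38]
Extract 7: [-3, -9, 7, 12, 17, 28, 38]
Extract -3: [-9, -3, 7, 12, 17, 28, 38]


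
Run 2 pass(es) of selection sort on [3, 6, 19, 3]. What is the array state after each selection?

Pass 1: Select minimum 3 at index 0, swap -> [3, 6, 19, 3]
Pass 2: Select minimum 3 at index 3, swap -> [3, 3, 19, 6]


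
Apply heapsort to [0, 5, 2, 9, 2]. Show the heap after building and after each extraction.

Build heap: [9, 5, 2, 0, 2]
Extract 9: [5, 2, 2, 0, 9]
Extract 5: [2, 0, 2, 5, 9]
Extract 2: [2, 0, 2, 5, 9]
Extract 2: [0, 2, 2, 5, 9]


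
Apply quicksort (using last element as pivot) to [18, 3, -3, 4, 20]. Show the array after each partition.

Partition 1: pivot=20 at index 4 -> [18, 3, -3, 4, 20]
Partition 2: pivot=4 at index 2 -> [3, -3, 4, 18, 20]
Partition 3: pivot=-3 at index 0 -> [-3, 3, 4, 18, 20]


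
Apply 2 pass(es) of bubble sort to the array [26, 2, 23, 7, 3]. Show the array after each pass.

After pass 1: [2, 23, 7, 3, 26] (4 swaps)
After pass 2: [2, 7, 3, 23, 26] (2 swaps)
Total swaps: 6


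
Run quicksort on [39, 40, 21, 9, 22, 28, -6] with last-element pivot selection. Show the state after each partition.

Partition 1: pivot=-6 at index 0 -> [-6, 40, 21, 9, 22, 28, 39]
Partition 2: pivot=39 at index 5 -> [-6, 21, 9, 22, 28, 39, 40]
Partition 3: pivot=28 at index 4 -> [-6, 21, 9, 22, 28, 39, 40]
Partition 4: pivot=22 at index 3 -> [-6, 21, 9, 22, 28, 39, 40]
Partition 5: pivot=9 at index 1 -> [-6, 9, 21, 22, 28, 39, 40]


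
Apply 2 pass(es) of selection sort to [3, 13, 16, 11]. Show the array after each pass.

Pass 1: Select minimum 3 at index 0, swap -> [3, 13, 16, 11]
Pass 2: Select minimum 11 at index 3, swap -> [3, 11, 16, 13]


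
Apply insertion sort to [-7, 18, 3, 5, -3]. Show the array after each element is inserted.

First element -7 is already 'sorted'
Insert 18: shifted 0 elements -> [-7, 18, 3, 5, -3]
Insert 3: shifted 1 elements -> [-7, 3, 18, 5, -3]
Insert 5: shifted 1 elements -> [-7, 3, 5, 18, -3]
Insert -3: shifted 3 elements -> [-7, -3, 3, 5, 18]


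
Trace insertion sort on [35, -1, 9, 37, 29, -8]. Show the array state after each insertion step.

First element 35 is already 'sorted'
Insert -1: shifted 1 elements -> [-1, 35, 9, 37, 29, -8]
Insert 9: shifted 1 elements -> [-1, 9, 35, 37, 29, -8]
Insert 37: shifted 0 elements -> [-1, 9, 35, 37, 29, -8]
Insert 29: shifted 2 elements -> [-1, 9, 29, 35, 37, -8]
Insert -8: shifted 5 elements -> [-8, -1, 9, 29, 35, 37]


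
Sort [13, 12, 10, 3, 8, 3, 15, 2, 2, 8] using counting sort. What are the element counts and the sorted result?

Count array: [0, 0, 2, 2, 0, 0, 0, 0, 2, 0, 1, 0, 1, 1, 0, 1]
(count[i] = number of elements equal to i)
Cumulative count: [0, 0, 2, 4, 4, 4, 4, 4, 6, 6, 7, 7, 8, 9, 9, 10]
Sorted: [2, 2, 3, 3, 8, 8, 10, 12, 13, 15]


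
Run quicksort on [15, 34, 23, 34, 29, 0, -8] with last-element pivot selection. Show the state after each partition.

Partition 1: pivot=-8 at index 0 -> [-8, 34, 23, 34, 29, 0, 15]
Partition 2: pivot=15 at index 2 -> [-8, 0, 15, 34, 29, 34, 23]
Partition 3: pivot=23 at index 3 -> [-8, 0, 15, 23, 29, 34, 34]
Partition 4: pivot=34 at index 6 -> [-8, 0, 15, 23, 29, 34, 34]
Partition 5: pivot=34 at index 5 -> [-8, 0, 15, 23, 29, 34, 34]


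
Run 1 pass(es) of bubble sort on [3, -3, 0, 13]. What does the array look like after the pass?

After pass 1: [-3, 0, 3, 13] (2 swaps)
Total swaps: 2


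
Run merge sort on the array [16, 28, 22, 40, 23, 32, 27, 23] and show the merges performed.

Divide and conquer:
  Merge [16] + [28] -> [16, 28]
  Merge [22] + [40] -> [22, 40]
  Merge [16, 28] + [22, 40] -> [16, 22, 28, 40]
  Merge [23] + [32] -> [23, 32]
  Merge [27] + [23] -> [23, 27]
  Merge [23, 32] + [23, 27] -> [23, 23, 27, 32]
  Merge [16, 22, 28, 40] + [23, 23, 27, 32] -> [16, 22, 23, 23, 27, 28, 32, 40]


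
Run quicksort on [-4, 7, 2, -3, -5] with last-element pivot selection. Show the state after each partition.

Partition 1: pivot=-5 at index 0 -> [-5, 7, 2, -3, -4]
Partition 2: pivot=-4 at index 1 -> [-5, -4, 2, -3, 7]
Partition 3: pivot=7 at index 4 -> [-5, -4, 2, -3, 7]
Partition 4: pivot=-3 at index 2 -> [-5, -4, -3, 2, 7]


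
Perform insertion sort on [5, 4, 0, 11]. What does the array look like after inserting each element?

First element 5 is already 'sorted'
Insert 4: shifted 1 elements -> [4, 5, 0, 11]
Insert 0: shifted 2 elements -> [0, 4, 5, 11]
Insert 11: shifted 0 elements -> [0, 4, 5, 11]


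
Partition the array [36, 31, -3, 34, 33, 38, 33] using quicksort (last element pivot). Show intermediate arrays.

Partition 1: pivot=33 at index 3 -> [31, -3, 33, 33, 36, 38, 34]
Partition 2: pivot=33 at index 2 -> [31, -3, 33, 33, 36, 38, 34]
Partition 3: pivot=-3 at index 0 -> [-3, 31, 33, 33, 36, 38, 34]
Partition 4: pivot=34 at index 4 -> [-3, 31, 33, 33, 34, 38, 36]
Partition 5: pivot=36 at index 5 -> [-3, 31, 33, 33, 34, 36, 38]


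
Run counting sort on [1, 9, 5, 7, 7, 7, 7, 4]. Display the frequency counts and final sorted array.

Count array: [0, 1, 0, 0, 1, 1, 0, 4, 0, 1]
(count[i] = number of elements equal to i)
Cumulative count: [0, 1, 1, 1, 2, 3, 3, 7, 7, 8]
Sorted: [1, 4, 5, 7, 7, 7, 7, 9]


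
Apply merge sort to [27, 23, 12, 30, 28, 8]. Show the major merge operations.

Divide and conquer:
  Merge [23] + [12] -> [12, 23]
  Merge [27] + [12, 23] -> [12, 23, 27]
  Merge [28] + [8] -> [8, 28]
  Merge [30] + [8, 28] -> [8, 28, 30]
  Merge [12, 23, 27] + [8, 28, 30] -> [8, 12, 23, 27, 28, 30]


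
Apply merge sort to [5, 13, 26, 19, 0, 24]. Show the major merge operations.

Divide and conquer:
  Merge [13] + [26] -> [13, 26]
  Merge [5] + [13, 26] -> [5, 13, 26]
  Merge [0] + [24] -> [0, 24]
  Merge [19] + [0, 24] -> [0, 19, 24]
  Merge [5, 13, 26] + [0, 19, 24] -> [0, 5, 13, 19, 24, 26]


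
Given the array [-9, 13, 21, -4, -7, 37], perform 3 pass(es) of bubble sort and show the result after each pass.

After pass 1: [-9, 13, -4, -7, 21, 37] (2 swaps)
After pass 2: [-9, -4, -7, 13, 21, 37] (2 swaps)
After pass 3: [-9, -7, -4, 13, 21, 37] (1 swaps)
Total swaps: 5


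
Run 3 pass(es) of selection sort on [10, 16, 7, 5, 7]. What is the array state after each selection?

Pass 1: Select minimum 5 at index 3, swap -> [5, 16, 7, 10, 7]
Pass 2: Select minimum 7 at index 2, swap -> [5, 7, 16, 10, 7]
Pass 3: Select minimum 7 at index 4, swap -> [5, 7, 7, 10, 16]


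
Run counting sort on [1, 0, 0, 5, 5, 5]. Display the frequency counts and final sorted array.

Count array: [2, 1, 0, 0, 0, 3]
(count[i] = number of elements equal to i)
Cumulative count: [2, 3, 3, 3, 3, 6]
Sorted: [0, 0, 1, 5, 5, 5]


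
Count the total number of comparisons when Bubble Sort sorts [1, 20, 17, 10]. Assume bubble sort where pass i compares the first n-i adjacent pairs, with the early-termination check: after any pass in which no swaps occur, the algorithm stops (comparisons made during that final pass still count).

Pass 1: compare adjacent pairs (0,1)..(2,3) = 3 comparison(s), 2 swap(s) -> [1, 17, 10, 20]
Pass 2: compare adjacent pairs (0,1)..(1,2) = 2 comparison(s), 1 swap(s) -> [1, 10, 17, 20]
Pass 3: compare adjacent pairs (0,1)..(0,1) = 1 comparison(s), 0 swap(s) -> [1, 10, 17, 20]
No swaps in this pass, so bubble sort stops here.
Total comparisons: 3 + 2 + 1 = 6


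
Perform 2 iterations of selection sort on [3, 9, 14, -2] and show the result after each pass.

Pass 1: Select minimum -2 at index 3, swap -> [-2, 9, 14, 3]
Pass 2: Select minimum 3 at index 3, swap -> [-2, 3, 14, 9]


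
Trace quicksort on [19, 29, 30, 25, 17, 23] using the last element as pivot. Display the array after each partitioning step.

Partition 1: pivot=23 at index 2 -> [19, 17, 23, 25, 29, 30]
Partition 2: pivot=17 at index 0 -> [17, 19, 23, 25, 29, 30]
Partition 3: pivot=30 at index 5 -> [17, 19, 23, 25, 29, 30]
Partition 4: pivot=29 at index 4 -> [17, 19, 23, 25, 29, 30]


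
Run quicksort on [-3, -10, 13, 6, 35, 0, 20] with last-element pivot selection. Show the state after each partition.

Partition 1: pivot=20 at index 5 -> [-3, -10, 13, 6, 0, 20, 35]
Partition 2: pivot=0 at index 2 -> [-3, -10, 0, 6, 13, 20, 35]
Partition 3: pivot=-10 at index 0 -> [-10, -3, 0, 6, 13, 20, 35]
Partition 4: pivot=13 at index 4 -> [-10, -3, 0, 6, 13, 20, 35]


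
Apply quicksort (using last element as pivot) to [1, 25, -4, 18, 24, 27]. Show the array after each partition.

Partition 1: pivot=27 at index 5 -> [1, 25, -4, 18, 24, 27]
Partition 2: pivot=24 at index 3 -> [1, -4, 18, 24, 25, 27]
Partition 3: pivot=18 at index 2 -> [1, -4, 18, 24, 25, 27]
Partition 4: pivot=-4 at index 0 -> [-4, 1, 18, 24, 25, 27]


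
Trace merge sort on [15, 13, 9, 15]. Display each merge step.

Divide and conquer:
  Merge [15] + [13] -> [13, 15]
  Merge [9] + [15] -> [9, 15]
  Merge [13, 15] + [9, 15] -> [9, 13, 15, 15]


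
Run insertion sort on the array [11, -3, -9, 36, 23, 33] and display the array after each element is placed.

First element 11 is already 'sorted'
Insert -3: shifted 1 elements -> [-3, 11, -9, 36, 23, 33]
Insert -9: shifted 2 elements -> [-9, -3, 11, 36, 23, 33]
Insert 36: shifted 0 elements -> [-9, -3, 11, 36, 23, 33]
Insert 23: shifted 1 elements -> [-9, -3, 11, 23, 36, 33]
Insert 33: shifted 1 elements -> [-9, -3, 11, 23, 33, 36]


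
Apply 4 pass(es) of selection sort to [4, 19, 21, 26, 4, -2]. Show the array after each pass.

Pass 1: Select minimum -2 at index 5, swap -> [-2, 19, 21, 26, 4, 4]
Pass 2: Select minimum 4 at index 4, swap -> [-2, 4, 21, 26, 19, 4]
Pass 3: Select minimum 4 at index 5, swap -> [-2, 4, 4, 26, 19, 21]
Pass 4: Select minimum 19 at index 4, swap -> [-2, 4, 4, 19, 26, 21]


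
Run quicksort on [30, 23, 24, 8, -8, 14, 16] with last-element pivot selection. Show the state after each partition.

Partition 1: pivot=16 at index 3 -> [8, -8, 14, 16, 23, 24, 30]
Partition 2: pivot=14 at index 2 -> [8, -8, 14, 16, 23, 24, 30]
Partition 3: pivot=-8 at index 0 -> [-8, 8, 14, 16, 23, 24, 30]
Partition 4: pivot=30 at index 6 -> [-8, 8, 14, 16, 23, 24, 30]
Partition 5: pivot=24 at index 5 -> [-8, 8, 14, 16, 23, 24, 30]


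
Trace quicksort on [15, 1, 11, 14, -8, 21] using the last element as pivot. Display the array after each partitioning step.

Partition 1: pivot=21 at index 5 -> [15, 1, 11, 14, -8, 21]
Partition 2: pivot=-8 at index 0 -> [-8, 1, 11, 14, 15, 21]
Partition 3: pivot=15 at index 4 -> [-8, 1, 11, 14, 15, 21]
Partition 4: pivot=14 at index 3 -> [-8, 1, 11, 14, 15, 21]
Partition 5: pivot=11 at index 2 -> [-8, 1, 11, 14, 15, 21]


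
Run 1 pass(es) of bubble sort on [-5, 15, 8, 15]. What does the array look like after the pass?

After pass 1: [-5, 8, 15, 15] (1 swaps)
Total swaps: 1


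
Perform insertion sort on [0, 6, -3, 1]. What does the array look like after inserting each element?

First element 0 is already 'sorted'
Insert 6: shifted 0 elements -> [0, 6, -3, 1]
Insert -3: shifted 2 elements -> [-3, 0, 6, 1]
Insert 1: shifted 1 elements -> [-3, 0, 1, 6]


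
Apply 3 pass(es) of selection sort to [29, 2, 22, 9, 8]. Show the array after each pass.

Pass 1: Select minimum 2 at index 1, swap -> [2, 29, 22, 9, 8]
Pass 2: Select minimum 8 at index 4, swap -> [2, 8, 22, 9, 29]
Pass 3: Select minimum 9 at index 3, swap -> [2, 8, 9, 22, 29]


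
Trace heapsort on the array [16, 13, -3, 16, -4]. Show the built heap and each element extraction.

Build heap: [16, 16, -3, 13, -4]
Extract 16: [16, 13, -3, -4, 16]
Extract 16: [13, -4, -3, 16, 16]
Extract 13: [-3, -4, 13, 16, 16]
Extract -3: [-4, -3, 13, 16, 16]


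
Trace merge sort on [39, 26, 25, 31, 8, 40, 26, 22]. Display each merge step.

Divide and conquer:
  Merge [39] + [26] -> [26, 39]
  Merge [25] + [31] -> [25, 31]
  Merge [26, 39] + [25, 31] -> [25, 26, 31, 39]
  Merge [8] + [40] -> [8, 40]
  Merge [26] + [22] -> [22, 26]
  Merge [8, 40] + [22, 26] -> [8, 22, 26, 40]
  Merge [25, 26, 31, 39] + [8, 22, 26, 40] -> [8, 22, 25, 26, 26, 31, 39, 40]


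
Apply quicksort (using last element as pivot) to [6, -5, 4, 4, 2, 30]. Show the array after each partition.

Partition 1: pivot=30 at index 5 -> [6, -5, 4, 4, 2, 30]
Partition 2: pivot=2 at index 1 -> [-5, 2, 4, 4, 6, 30]
Partition 3: pivot=6 at index 4 -> [-5, 2, 4, 4, 6, 30]
Partition 4: pivot=4 at index 3 -> [-5, 2, 4, 4, 6, 30]


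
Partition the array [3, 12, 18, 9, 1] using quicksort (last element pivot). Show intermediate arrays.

Partition 1: pivot=1 at index 0 -> [1, 12, 18, 9, 3]
Partition 2: pivot=3 at index 1 -> [1, 3, 18, 9, 12]
Partition 3: pivot=12 at index 3 -> [1, 3, 9, 12, 18]


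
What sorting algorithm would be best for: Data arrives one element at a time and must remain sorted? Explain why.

Best choice: Insertion sort
Reason: Insertion sort naturally handles online/streaming input by inserting each new element into sorted position


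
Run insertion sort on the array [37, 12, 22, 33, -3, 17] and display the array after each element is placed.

First element 37 is already 'sorted'
Insert 12: shifted 1 elements -> [12, 37, 22, 33, -3, 17]
Insert 22: shifted 1 elements -> [12, 22, 37, 33, -3, 17]
Insert 33: shifted 1 elements -> [12, 22, 33, 37, -3, 17]
Insert -3: shifted 4 elements -> [-3, 12, 22, 33, 37, 17]
Insert 17: shifted 3 elements -> [-3, 12, 17, 22, 33, 37]


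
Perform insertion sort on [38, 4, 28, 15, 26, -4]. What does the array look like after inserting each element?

First element 38 is already 'sorted'
Insert 4: shifted 1 elements -> [4, 38, 28, 15, 26, -4]
Insert 28: shifted 1 elements -> [4, 28, 38, 15, 26, -4]
Insert 15: shifted 2 elements -> [4, 15, 28, 38, 26, -4]
Insert 26: shifted 2 elements -> [4, 15, 26, 28, 38, -4]
Insert -4: shifted 5 elements -> [-4, 4, 15, 26, 28, 38]


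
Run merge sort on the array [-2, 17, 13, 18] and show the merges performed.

Divide and conquer:
  Merge [-2] + [17] -> [-2, 17]
  Merge [13] + [18] -> [13, 18]
  Merge [-2, 17] + [13, 18] -> [-2, 13, 17, 18]


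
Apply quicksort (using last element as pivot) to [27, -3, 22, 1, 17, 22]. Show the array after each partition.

Partition 1: pivot=22 at index 4 -> [-3, 22, 1, 17, 22, 27]
Partition 2: pivot=17 at index 2 -> [-3, 1, 17, 22, 22, 27]
Partition 3: pivot=1 at index 1 -> [-3, 1, 17, 22, 22, 27]


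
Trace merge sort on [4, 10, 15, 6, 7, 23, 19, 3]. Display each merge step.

Divide and conquer:
  Merge [4] + [10] -> [4, 10]
  Merge [15] + [6] -> [6, 15]
  Merge [4, 10] + [6, 15] -> [4, 6, 10, 15]
  Merge [7] + [23] -> [7, 23]
  Merge [19] + [3] -> [3, 19]
  Merge [7, 23] + [3, 19] -> [3, 7, 19, 23]
  Merge [4, 6, 10, 15] + [3, 7, 19, 23] -> [3, 4, 6, 7, 10, 15, 19, 23]


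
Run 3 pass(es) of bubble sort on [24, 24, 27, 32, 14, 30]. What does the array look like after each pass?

After pass 1: [24, 24, 27, 14, 30, 32] (2 swaps)
After pass 2: [24, 24, 14, 27, 30, 32] (1 swaps)
After pass 3: [24, 14, 24, 27, 30, 32] (1 swaps)
Total swaps: 4


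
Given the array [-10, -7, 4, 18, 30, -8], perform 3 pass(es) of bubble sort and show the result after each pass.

After pass 1: [-10, -7, 4, 18, -8, 30] (1 swaps)
After pass 2: [-10, -7, 4, -8, 18, 30] (1 swaps)
After pass 3: [-10, -7, -8, 4, 18, 30] (1 swaps)
Total swaps: 3


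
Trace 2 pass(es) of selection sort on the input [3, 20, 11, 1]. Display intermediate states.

Pass 1: Select minimum 1 at index 3, swap -> [1, 20, 11, 3]
Pass 2: Select minimum 3 at index 3, swap -> [1, 3, 11, 20]


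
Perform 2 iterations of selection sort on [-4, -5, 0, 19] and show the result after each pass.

Pass 1: Select minimum -5 at index 1, swap -> [-5, -4, 0, 19]
Pass 2: Select minimum -4 at index 1, swap -> [-5, -4, 0, 19]


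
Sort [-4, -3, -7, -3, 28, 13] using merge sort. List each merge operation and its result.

Divide and conquer:
  Merge [-3] + [-7] -> [-7, -3]
  Merge [-4] + [-7, -3] -> [-7, -4, -3]
  Merge [28] + [13] -> [13, 28]
  Merge [-3] + [13, 28] -> [-3, 13, 28]
  Merge [-7, -4, -3] + [-3, 13, 28] -> [-7, -4, -3, -3, 13, 28]


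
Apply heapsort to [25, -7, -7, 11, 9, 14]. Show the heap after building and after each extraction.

Build heap: [25, 11, 14, -7, 9, -7]
Extract 25: [14, 11, -7, -7, 9, 25]
Extract 14: [11, 9, -7, -7, 14, 25]
Extract 11: [9, -7, -7, 11, 14, 25]
Extract 9: [-7, -7, 9, 11, 14, 25]
Extract -7: [-7, -7, 9, 11, 14, 25]


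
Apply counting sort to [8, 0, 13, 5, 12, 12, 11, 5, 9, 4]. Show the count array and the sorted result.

Count array: [1, 0, 0, 0, 1, 2, 0, 0, 1, 1, 0, 1, 2, 1]
(count[i] = number of elements equal to i)
Cumulative count: [1, 1, 1, 1, 2, 4, 4, 4, 5, 6, 6, 7, 9, 10]
Sorted: [0, 4, 5, 5, 8, 9, 11, 12, 12, 13]


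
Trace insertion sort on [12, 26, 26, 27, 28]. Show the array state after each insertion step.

First element 12 is already 'sorted'
Insert 26: shifted 0 elements -> [12, 26, 26, 27, 28]
Insert 26: shifted 0 elements -> [12, 26, 26, 27, 28]
Insert 27: shifted 0 elements -> [12, 26, 26, 27, 28]
Insert 28: shifted 0 elements -> [12, 26, 26, 27, 28]


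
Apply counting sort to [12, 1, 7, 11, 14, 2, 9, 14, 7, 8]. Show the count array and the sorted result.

Count array: [0, 1, 1, 0, 0, 0, 0, 2, 1, 1, 0, 1, 1, 0, 2]
(count[i] = number of elements equal to i)
Cumulative count: [0, 1, 2, 2, 2, 2, 2, 4, 5, 6, 6, 7, 8, 8, 10]
Sorted: [1, 2, 7, 7, 8, 9, 11, 12, 14, 14]


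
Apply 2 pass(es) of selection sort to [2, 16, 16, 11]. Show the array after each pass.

Pass 1: Select minimum 2 at index 0, swap -> [2, 16, 16, 11]
Pass 2: Select minimum 11 at index 3, swap -> [2, 11, 16, 16]


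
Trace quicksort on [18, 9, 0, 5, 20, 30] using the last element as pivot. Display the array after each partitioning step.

Partition 1: pivot=30 at index 5 -> [18, 9, 0, 5, 20, 30]
Partition 2: pivot=20 at index 4 -> [18, 9, 0, 5, 20, 30]
Partition 3: pivot=5 at index 1 -> [0, 5, 18, 9, 20, 30]
Partition 4: pivot=9 at index 2 -> [0, 5, 9, 18, 20, 30]


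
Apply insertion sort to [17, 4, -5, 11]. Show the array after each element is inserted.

First element 17 is already 'sorted'
Insert 4: shifted 1 elements -> [4, 17, -5, 11]
Insert -5: shifted 2 elements -> [-5, 4, 17, 11]
Insert 11: shifted 1 elements -> [-5, 4, 11, 17]


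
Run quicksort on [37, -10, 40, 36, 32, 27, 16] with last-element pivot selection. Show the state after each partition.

Partition 1: pivot=16 at index 1 -> [-10, 16, 40, 36, 32, 27, 37]
Partition 2: pivot=37 at index 5 -> [-10, 16, 36, 32, 27, 37, 40]
Partition 3: pivot=27 at index 2 -> [-10, 16, 27, 32, 36, 37, 40]
Partition 4: pivot=36 at index 4 -> [-10, 16, 27, 32, 36, 37, 40]


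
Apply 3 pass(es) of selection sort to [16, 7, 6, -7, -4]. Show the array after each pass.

Pass 1: Select minimum -7 at index 3, swap -> [-7, 7, 6, 16, -4]
Pass 2: Select minimum -4 at index 4, swap -> [-7, -4, 6, 16, 7]
Pass 3: Select minimum 6 at index 2, swap -> [-7, -4, 6, 16, 7]


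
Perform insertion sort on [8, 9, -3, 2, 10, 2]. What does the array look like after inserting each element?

First element 8 is already 'sorted'
Insert 9: shifted 0 elements -> [8, 9, -3, 2, 10, 2]
Insert -3: shifted 2 elements -> [-3, 8, 9, 2, 10, 2]
Insert 2: shifted 2 elements -> [-3, 2, 8, 9, 10, 2]
Insert 10: shifted 0 elements -> [-3, 2, 8, 9, 10, 2]
Insert 2: shifted 3 elements -> [-3, 2, 2, 8, 9, 10]


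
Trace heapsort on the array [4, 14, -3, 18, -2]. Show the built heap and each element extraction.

Build heap: [18, 14, -3, 4, -2]
Extract 18: [14, 4, -3, -2, 18]
Extract 14: [4, -2, -3, 14, 18]
Extract 4: [-2, -3, 4, 14, 18]
Extract -2: [-3, -2, 4, 14, 18]


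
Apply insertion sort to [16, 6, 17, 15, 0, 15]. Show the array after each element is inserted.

First element 16 is already 'sorted'
Insert 6: shifted 1 elements -> [6, 16, 17, 15, 0, 15]
Insert 17: shifted 0 elements -> [6, 16, 17, 15, 0, 15]
Insert 15: shifted 2 elements -> [6, 15, 16, 17, 0, 15]
Insert 0: shifted 4 elements -> [0, 6, 15, 16, 17, 15]
Insert 15: shifted 2 elements -> [0, 6, 15, 15, 16, 17]


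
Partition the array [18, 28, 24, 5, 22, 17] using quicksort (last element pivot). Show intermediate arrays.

Partition 1: pivot=17 at index 1 -> [5, 17, 24, 18, 22, 28]
Partition 2: pivot=28 at index 5 -> [5, 17, 24, 18, 22, 28]
Partition 3: pivot=22 at index 3 -> [5, 17, 18, 22, 24, 28]


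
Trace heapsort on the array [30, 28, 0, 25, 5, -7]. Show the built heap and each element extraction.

Build heap: [30, 28, 0, 25, 5, -7]
Extract 30: [28, 25, 0, -7, 5, 30]
Extract 28: [25, 5, 0, -7, 28, 30]
Extract 25: [5, -7, 0, 25, 28, 30]
Extract 5: [0, -7, 5, 25, 28, 30]
Extract 0: [-7, 0, 5, 25, 28, 30]


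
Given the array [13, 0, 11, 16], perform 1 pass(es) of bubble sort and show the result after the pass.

After pass 1: [0, 11, 13, 16] (2 swaps)
Total swaps: 2


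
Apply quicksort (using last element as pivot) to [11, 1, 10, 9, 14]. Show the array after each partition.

Partition 1: pivot=14 at index 4 -> [11, 1, 10, 9, 14]
Partition 2: pivot=9 at index 1 -> [1, 9, 10, 11, 14]
Partition 3: pivot=11 at index 3 -> [1, 9, 10, 11, 14]


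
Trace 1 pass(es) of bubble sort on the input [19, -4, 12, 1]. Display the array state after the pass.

After pass 1: [-4, 12, 1, 19] (3 swaps)
Total swaps: 3


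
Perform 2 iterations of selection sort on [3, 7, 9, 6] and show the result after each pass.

Pass 1: Select minimum 3 at index 0, swap -> [3, 7, 9, 6]
Pass 2: Select minimum 6 at index 3, swap -> [3, 6, 9, 7]


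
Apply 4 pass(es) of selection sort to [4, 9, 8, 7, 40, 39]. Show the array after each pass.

Pass 1: Select minimum 4 at index 0, swap -> [4, 9, 8, 7, 40, 39]
Pass 2: Select minimum 7 at index 3, swap -> [4, 7, 8, 9, 40, 39]
Pass 3: Select minimum 8 at index 2, swap -> [4, 7, 8, 9, 40, 39]
Pass 4: Select minimum 9 at index 3, swap -> [4, 7, 8, 9, 40, 39]


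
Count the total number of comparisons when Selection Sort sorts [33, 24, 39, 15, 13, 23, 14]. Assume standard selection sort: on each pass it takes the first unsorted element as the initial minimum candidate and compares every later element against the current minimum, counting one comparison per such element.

Pass 1: scan indices 1..6 for the minimum = 6 comparison(s); min is 13, place at index 0 -> [13, 24, 39, 15, 33, 23, 14]
Pass 2: scan indices 2..6 for the minimum = 5 comparison(s); min is 14, place at index 1 -> [13, 14, 39, 15, 33, 23, 24]
Pass 3: scan indices 3..6 for the minimum = 4 comparison(s); min is 15, place at index 2 -> [13, 14, 15, 39, 33, 23, 24]
Pass 4: scan indices 4..6 for the minimum = 3 comparison(s); min is 23, place at index 3 -> [13, 14, 15, 23, 33, 39, 24]
Pass 5: scan indices 5..6 for the minimum = 2 comparison(s); min is 24, place at index 4 -> [13, 14, 15, 23, 24, 39, 33]
Pass 6: scan indices 6..6 for the minimum = 1 comparison(s); min is 33, place at index 5 -> [13, 14, 15, 23, 24, 33, 39]
Selection sort always scans the whole unsorted suffix, so the count is (n-1) + (n-2) + ... + 1 = n(n-1)/2 = 7*6/2 = 21 regardless of the input order.
Total comparisons: 6 + 5 + 4 + 3 + 2 + 1 = 21


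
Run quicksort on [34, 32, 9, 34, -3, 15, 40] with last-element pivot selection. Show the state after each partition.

Partition 1: pivot=40 at index 6 -> [34, 32, 9, 34, -3, 15, 40]
Partition 2: pivot=15 at index 2 -> [9, -3, 15, 34, 32, 34, 40]
Partition 3: pivot=-3 at index 0 -> [-3, 9, 15, 34, 32, 34, 40]
Partition 4: pivot=34 at index 5 -> [-3, 9, 15, 34, 32, 34, 40]
Partition 5: pivot=32 at index 3 -> [-3, 9, 15, 32, 34, 34, 40]


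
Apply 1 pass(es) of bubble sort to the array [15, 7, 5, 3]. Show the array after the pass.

After pass 1: [7, 5, 3, 15] (3 swaps)
Total swaps: 3


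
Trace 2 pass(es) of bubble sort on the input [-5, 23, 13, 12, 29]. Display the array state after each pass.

After pass 1: [-5, 13, 12, 23, 29] (2 swaps)
After pass 2: [-5, 12, 13, 23, 29] (1 swaps)
Total swaps: 3


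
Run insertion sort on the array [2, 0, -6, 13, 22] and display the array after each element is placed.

First element 2 is already 'sorted'
Insert 0: shifted 1 elements -> [0, 2, -6, 13, 22]
Insert -6: shifted 2 elements -> [-6, 0, 2, 13, 22]
Insert 13: shifted 0 elements -> [-6, 0, 2, 13, 22]
Insert 22: shifted 0 elements -> [-6, 0, 2, 13, 22]


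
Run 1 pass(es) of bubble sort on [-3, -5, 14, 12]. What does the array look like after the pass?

After pass 1: [-5, -3, 12, 14] (2 swaps)
Total swaps: 2


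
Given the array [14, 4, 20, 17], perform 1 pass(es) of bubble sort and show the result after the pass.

After pass 1: [4, 14, 17, 20] (2 swaps)
Total swaps: 2


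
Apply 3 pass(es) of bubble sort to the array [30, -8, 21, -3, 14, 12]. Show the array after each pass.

After pass 1: [-8, 21, -3, 14, 12, 30] (5 swaps)
After pass 2: [-8, -3, 14, 12, 21, 30] (3 swaps)
After pass 3: [-8, -3, 12, 14, 21, 30] (1 swaps)
Total swaps: 9


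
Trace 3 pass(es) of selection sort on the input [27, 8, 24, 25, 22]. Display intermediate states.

Pass 1: Select minimum 8 at index 1, swap -> [8, 27, 24, 25, 22]
Pass 2: Select minimum 22 at index 4, swap -> [8, 22, 24, 25, 27]
Pass 3: Select minimum 24 at index 2, swap -> [8, 22, 24, 25, 27]


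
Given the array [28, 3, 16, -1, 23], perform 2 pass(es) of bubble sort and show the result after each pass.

After pass 1: [3, 16, -1, 23, 28] (4 swaps)
After pass 2: [3, -1, 16, 23, 28] (1 swaps)
Total swaps: 5


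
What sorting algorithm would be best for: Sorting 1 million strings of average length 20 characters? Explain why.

Best choice: MSD radix sort or Mergesort
Reason: MSD radix sort is a non-comparison sort that buckets the strings by successive character positions, running in time proportional to the total number of characters examined rather than O(n log n) string comparisons; mergesort is a stable O(n log n)-comparison alternative that works for arbitrary variable-length keys


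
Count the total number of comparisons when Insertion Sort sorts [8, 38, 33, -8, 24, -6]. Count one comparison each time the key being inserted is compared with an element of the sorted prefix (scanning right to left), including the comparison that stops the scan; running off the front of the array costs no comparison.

Insert 38: 8 <= 38 (stop) = 1 comparison(s) -> [8, 38, 33, -8, 24, -6]
Insert 33: 38 > 33 (shift), 8 <= 33 (stop) = 2 comparison(s) -> [8, 33, 38, -8, 24, -6]
Insert -8: 38 > -8 (shift), 33 > -8 (shift), 8 > -8 (shift), reached front = 3 comparison(s) -> [-8, 8, 33, 38, 24, -6]
Insert 24: 38 > 24 (shift), 33 > 24 (shift), 8 <= 24 (stop) = 3 comparison(s) -> [-8, 8, 24, 33, 38, -6]
Insert -6: 38 > -6 (shift), 33 > -6 (shift), 24 > -6 (shift), 8 > -6 (shift), -8 <= -6 (stop) = 5 comparison(s) -> [-8, -6, 8, 24, 33, 38]
Total comparisons: 1 + 2 + 3 + 3 + 5 = 14


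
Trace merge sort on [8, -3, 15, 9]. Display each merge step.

Divide and conquer:
  Merge [8] + [-3] -> [-3, 8]
  Merge [15] + [9] -> [9, 15]
  Merge [-3, 8] + [9, 15] -> [-3, 8, 9, 15]


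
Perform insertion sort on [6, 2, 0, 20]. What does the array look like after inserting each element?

First element 6 is already 'sorted'
Insert 2: shifted 1 elements -> [2, 6, 0, 20]
Insert 0: shifted 2 elements -> [0, 2, 6, 20]
Insert 20: shifted 0 elements -> [0, 2, 6, 20]
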